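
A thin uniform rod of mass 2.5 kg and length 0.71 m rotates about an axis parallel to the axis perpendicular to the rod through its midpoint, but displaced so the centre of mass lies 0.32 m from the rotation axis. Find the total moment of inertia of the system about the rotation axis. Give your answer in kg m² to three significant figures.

I_cm = (1/12)ML² = (1/12)(2.5)(0.71)² = 0.10502 kg m²; centre at d = 0.32 m, so I = I_cm + Md² gives I = 0.10502 + (2.5)(0.32)² = 0.36102 kg m².

0.361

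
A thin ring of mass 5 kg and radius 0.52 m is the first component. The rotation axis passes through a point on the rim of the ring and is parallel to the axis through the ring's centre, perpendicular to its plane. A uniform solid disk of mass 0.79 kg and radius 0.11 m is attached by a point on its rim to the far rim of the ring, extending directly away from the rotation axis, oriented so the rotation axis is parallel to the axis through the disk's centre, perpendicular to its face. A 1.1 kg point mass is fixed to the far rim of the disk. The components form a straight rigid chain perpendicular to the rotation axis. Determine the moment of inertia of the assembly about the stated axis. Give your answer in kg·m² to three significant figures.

5.50

Thin ring: I_cm = MR² = (5)(0.52)² = 1.352 kg·m²; centre at d = 0.52 m, so I = I_cm + Md² gives I = 1.352 + (5)(0.52)² = 2.704 kg·m².
Solid disk: I_cm = (1/2)MR² = (1/2)(0.79)(0.11)² = 0.0047795 kg·m²; centre at d = 0.52 + 0.52 + 0.11 = 1.15 m, so I = I_cm + Md² gives I = 0.0047795 + (0.79)(1.15)² = 1.0496 kg·m².
Point mass: I_cm = 0; centre at d = 0.52 + 0.52 + 0.11 + 0.11 = 1.26 m, so I = I_cm + Md² gives I = 0 + (1.1)(1.26)² = 1.7464 kg·m².
Total I = 2.704 + 1.0496 + 1.7464 = 5.4999 kg·m².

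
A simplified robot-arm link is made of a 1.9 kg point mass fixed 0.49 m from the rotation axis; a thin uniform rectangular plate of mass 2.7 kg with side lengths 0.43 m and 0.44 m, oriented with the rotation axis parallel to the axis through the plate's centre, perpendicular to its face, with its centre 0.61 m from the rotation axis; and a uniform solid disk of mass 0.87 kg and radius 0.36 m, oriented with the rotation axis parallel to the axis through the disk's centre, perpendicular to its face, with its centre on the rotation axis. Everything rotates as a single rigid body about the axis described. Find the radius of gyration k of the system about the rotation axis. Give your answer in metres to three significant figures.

0.541

Point mass: I_cm = 0; centre at d = 0.49 m, so I = I_cm + Md² gives I = 0 + (1.9)(0.49)² = 0.45619 kg m².
Rectangular plate: I_cm = (1/12)M(a²+b²) = (1/12)(2.7)[(0.43)² + (0.44)²] = 0.085162 kg m²; centre at d = 0.61 m, so I = I_cm + Md² gives I = 0.085162 + (2.7)(0.61)² = 1.0898 kg m².
Solid disk: I_cm = (1/2)MR² = (1/2)(0.87)(0.36)² = 0.056376 kg m²; axis through the centre, so I = 0.056376 kg m².
Total I = 1.6024 kg m²; total mass M = 5.47 kg.
k = √(I/M) = √(1.6024/5.47) = 0.54124 m.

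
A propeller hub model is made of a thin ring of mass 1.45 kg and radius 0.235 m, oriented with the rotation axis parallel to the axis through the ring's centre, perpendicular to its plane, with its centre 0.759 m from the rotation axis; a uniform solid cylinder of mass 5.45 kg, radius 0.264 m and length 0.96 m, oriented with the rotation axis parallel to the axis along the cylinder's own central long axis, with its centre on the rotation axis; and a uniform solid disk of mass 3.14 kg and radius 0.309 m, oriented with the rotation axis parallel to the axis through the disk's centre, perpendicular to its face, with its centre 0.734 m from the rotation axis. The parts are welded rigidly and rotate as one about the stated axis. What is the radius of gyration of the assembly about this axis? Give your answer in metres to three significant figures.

0.542

Thin ring: I_cm = MR² = (1.45)(0.235)² = 0.080076 kg m²; centre at d = 0.759 m, so I = I_cm + Md² gives I = 0.080076 + (1.45)(0.759)² = 0.91539 kg m².
Solid cylinder: I_cm = (1/2)MR² = (1/2)(5.45)(0.264)² = 0.18992 kg m²; axis through the centre, so I = 0.18992 kg m².
Solid disk: I_cm = (1/2)MR² = (1/2)(3.14)(0.309)² = 0.14991 kg m²; centre at d = 0.734 m, so I = I_cm + Md² gives I = 0.14991 + (3.14)(0.734)² = 1.8416 kg m².
Total I = 2.9469 kg m²; total mass M = 10.04 kg.
k = √(I/M) = √(2.9469/10.04) = 0.54177 m.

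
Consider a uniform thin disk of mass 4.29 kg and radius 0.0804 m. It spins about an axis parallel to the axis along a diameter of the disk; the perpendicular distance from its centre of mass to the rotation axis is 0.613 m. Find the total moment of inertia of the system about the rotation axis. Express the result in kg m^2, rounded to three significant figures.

1.62

I_cm = (1/4)MR² = (1/4)(4.29)(0.0804)² = 0.0069328 kg m^2; centre at d = 0.613 m, so I = I_cm + Md² gives I = 0.0069328 + (4.29)(0.613)² = 1.619 kg m^2.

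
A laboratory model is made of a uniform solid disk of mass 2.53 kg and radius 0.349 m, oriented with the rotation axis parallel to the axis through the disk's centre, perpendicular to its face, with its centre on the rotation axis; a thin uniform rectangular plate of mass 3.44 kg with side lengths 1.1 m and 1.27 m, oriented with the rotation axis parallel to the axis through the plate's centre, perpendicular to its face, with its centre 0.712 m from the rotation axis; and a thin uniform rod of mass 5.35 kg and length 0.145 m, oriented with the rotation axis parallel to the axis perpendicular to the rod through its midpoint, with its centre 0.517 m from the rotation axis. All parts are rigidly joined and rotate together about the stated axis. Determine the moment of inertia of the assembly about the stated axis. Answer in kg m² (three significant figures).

Solid disk: I_cm = (1/2)MR² = (1/2)(2.53)(0.349)² = 0.15408 kg m²; axis through the centre, so I = 0.15408 kg m².
Rectangular plate: I_cm = (1/12)M(a²+b²) = (1/12)(3.44)[(1.1)² + (1.27)²] = 0.80923 kg m²; centre at d = 0.712 m, so I = I_cm + Md² gives I = 0.80923 + (3.44)(0.712)² = 2.5531 kg m².
Thin rod: I_cm = (1/12)ML² = (1/12)(5.35)(0.145)² = 0.0093736 kg m²; centre at d = 0.517 m, so I = I_cm + Md² gives I = 0.0093736 + (5.35)(0.517)² = 1.4394 kg m².
Total I = 0.15408 + 2.5531 + 1.4394 = 4.1466 kg m².

4.15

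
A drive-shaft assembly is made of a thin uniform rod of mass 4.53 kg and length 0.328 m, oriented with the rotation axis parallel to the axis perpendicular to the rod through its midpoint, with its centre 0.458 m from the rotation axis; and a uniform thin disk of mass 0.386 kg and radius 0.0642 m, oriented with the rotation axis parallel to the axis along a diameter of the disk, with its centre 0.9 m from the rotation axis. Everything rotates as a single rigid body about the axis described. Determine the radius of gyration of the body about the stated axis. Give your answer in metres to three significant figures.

0.515

Thin rod: I_cm = (1/12)ML² = (1/12)(4.53)(0.328)² = 0.040613 kg m²; centre at d = 0.458 m, so I = I_cm + Md² gives I = 0.040613 + (4.53)(0.458)² = 0.99084 kg m².
Thin disk: I_cm = (1/4)MR² = (1/4)(0.386)(0.0642)² = 0.00039774 kg m²; centre at d = 0.9 m, so I = I_cm + Md² gives I = 0.00039774 + (0.386)(0.9)² = 0.31306 kg m².
Total I = 1.3039 kg m²; total mass M = 4.916 kg.
k = √(I/M) = √(1.3039/4.916) = 0.51501 m.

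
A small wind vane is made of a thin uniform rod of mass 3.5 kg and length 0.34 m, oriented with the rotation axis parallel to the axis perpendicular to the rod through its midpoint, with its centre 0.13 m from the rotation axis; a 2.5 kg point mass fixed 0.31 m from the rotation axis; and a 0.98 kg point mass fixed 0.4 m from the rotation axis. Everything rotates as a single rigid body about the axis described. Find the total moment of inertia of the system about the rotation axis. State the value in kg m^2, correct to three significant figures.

Thin rod: I_cm = (1/12)ML² = (1/12)(3.5)(0.34)² = 0.033717 kg m^2; centre at d = 0.13 m, so I = I_cm + Md² gives I = 0.033717 + (3.5)(0.13)² = 0.092867 kg m^2.
Point mass: I_cm = 0; centre at d = 0.31 m, so I = I_cm + Md² gives I = 0 + (2.5)(0.31)² = 0.24025 kg m^2.
Point mass: I_cm = 0; centre at d = 0.4 m, so I = I_cm + Md² gives I = 0 + (0.98)(0.4)² = 0.1568 kg m^2.
Total I = 0.092867 + 0.24025 + 0.1568 = 0.48992 kg m^2.

0.490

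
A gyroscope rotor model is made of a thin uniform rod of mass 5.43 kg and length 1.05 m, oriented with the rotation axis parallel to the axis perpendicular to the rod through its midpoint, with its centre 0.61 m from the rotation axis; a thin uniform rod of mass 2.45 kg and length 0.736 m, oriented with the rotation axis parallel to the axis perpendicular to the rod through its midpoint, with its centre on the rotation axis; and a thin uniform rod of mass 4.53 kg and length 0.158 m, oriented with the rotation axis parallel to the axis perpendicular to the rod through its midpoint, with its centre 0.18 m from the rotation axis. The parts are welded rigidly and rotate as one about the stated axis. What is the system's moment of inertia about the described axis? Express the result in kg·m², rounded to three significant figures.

2.79

Thin rod: I_cm = (1/12)ML² = (1/12)(5.43)(1.05)² = 0.49888 kg·m²; centre at d = 0.61 m, so the parallel axis theorem gives I = 0.49888 + (5.43)(0.61)² = 2.5194 kg·m².
Thin rod: I_cm = (1/12)ML² = (1/12)(2.45)(0.736)² = 0.1106 kg·m²; axis through the centre, so I = 0.1106 kg·m².
Thin rod: I_cm = (1/12)ML² = (1/12)(4.53)(0.158)² = 0.0094239 kg·m²; centre at d = 0.18 m, so the parallel axis theorem gives I = 0.0094239 + (4.53)(0.18)² = 0.1562 kg·m².
Total I = 2.5194 + 0.1106 + 0.1562 = 2.7862 kg·m².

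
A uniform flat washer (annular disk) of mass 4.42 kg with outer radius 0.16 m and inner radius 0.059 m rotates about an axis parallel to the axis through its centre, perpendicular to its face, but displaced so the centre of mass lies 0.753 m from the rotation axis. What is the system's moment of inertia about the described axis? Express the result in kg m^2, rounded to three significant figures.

I_cm = (1/2)M(R²+r²) = (1/2)(4.42)[(0.16)² + (0.059)²] = 0.064269 kg m^2; centre at d = 0.753 m, so the parallel axis theorem gives I = 0.064269 + (4.42)(0.753)² = 2.5704 kg m^2.

2.57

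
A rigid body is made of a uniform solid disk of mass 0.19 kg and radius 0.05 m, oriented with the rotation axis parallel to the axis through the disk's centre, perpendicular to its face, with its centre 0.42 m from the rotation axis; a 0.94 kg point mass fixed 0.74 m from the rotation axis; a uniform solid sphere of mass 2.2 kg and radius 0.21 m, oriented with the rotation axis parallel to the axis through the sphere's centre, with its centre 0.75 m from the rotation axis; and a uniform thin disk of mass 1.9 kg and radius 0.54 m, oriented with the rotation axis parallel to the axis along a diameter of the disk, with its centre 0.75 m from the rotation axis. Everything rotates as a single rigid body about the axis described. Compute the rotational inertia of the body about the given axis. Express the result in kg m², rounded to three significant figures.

3.03

Solid disk: I_cm = (1/2)MR² = (1/2)(0.19)(0.05)² = 0.0002375 kg m²; centre at d = 0.42 m, so the parallel axis theorem gives I = 0.0002375 + (0.19)(0.42)² = 0.033753 kg m².
Point mass: I_cm = 0; centre at d = 0.74 m, so the parallel axis theorem gives I = 0 + (0.94)(0.74)² = 0.51474 kg m².
Solid sphere: I_cm = (2/5)MR² = (2/5)(2.2)(0.21)² = 0.038808 kg m²; centre at d = 0.75 m, so the parallel axis theorem gives I = 0.038808 + (2.2)(0.75)² = 1.2763 kg m².
Thin disk: I_cm = (1/4)MR² = (1/4)(1.9)(0.54)² = 0.13851 kg m²; centre at d = 0.75 m, so the parallel axis theorem gives I = 0.13851 + (1.9)(0.75)² = 1.2073 kg m².
Total I = 0.033753 + 0.51474 + 1.2763 + 1.2073 = 3.0321 kg m².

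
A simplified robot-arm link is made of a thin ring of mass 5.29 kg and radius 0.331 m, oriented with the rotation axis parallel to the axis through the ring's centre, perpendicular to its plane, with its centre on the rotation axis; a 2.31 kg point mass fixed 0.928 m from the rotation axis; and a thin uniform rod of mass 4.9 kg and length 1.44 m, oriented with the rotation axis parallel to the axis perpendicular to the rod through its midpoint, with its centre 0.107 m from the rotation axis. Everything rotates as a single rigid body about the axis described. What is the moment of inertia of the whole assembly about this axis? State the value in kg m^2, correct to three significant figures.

3.47

Thin ring: I_cm = MR² = (5.29)(0.331)² = 0.57958 kg m^2; axis through the centre, so I = 0.57958 kg m^2.
Point mass: I_cm = 0; centre at d = 0.928 m, so the parallel axis theorem gives I = 0 + (2.31)(0.928)² = 1.9893 kg m^2.
Thin rod: I_cm = (1/12)ML² = (1/12)(4.9)(1.44)² = 0.84672 kg m^2; centre at d = 0.107 m, so the parallel axis theorem gives I = 0.84672 + (4.9)(0.107)² = 0.90282 kg m^2.
Total I = 0.57958 + 1.9893 + 0.90282 = 3.4717 kg m^2.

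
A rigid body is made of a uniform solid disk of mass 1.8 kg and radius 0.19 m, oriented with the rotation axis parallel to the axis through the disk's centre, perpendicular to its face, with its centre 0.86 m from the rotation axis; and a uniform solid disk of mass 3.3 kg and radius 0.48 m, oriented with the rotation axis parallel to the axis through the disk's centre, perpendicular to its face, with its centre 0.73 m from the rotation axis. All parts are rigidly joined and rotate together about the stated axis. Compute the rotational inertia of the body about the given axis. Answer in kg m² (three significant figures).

3.50

Solid disk: I_cm = (1/2)MR² = (1/2)(1.8)(0.19)² = 0.03249 kg m²; centre at d = 0.86 m, so the parallel axis theorem gives I = 0.03249 + (1.8)(0.86)² = 1.3638 kg m².
Solid disk: I_cm = (1/2)MR² = (1/2)(3.3)(0.48)² = 0.38016 kg m²; centre at d = 0.73 m, so the parallel axis theorem gives I = 0.38016 + (3.3)(0.73)² = 2.1387 kg m².
Total I = 1.3638 + 2.1387 = 3.5025 kg m².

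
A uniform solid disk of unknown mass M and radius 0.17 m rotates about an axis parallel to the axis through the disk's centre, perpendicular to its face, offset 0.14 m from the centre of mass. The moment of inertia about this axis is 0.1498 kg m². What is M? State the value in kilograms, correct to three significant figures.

I = I_cm + Md² = (1/2)MR² + Md² = M·[0.5·(0.17)² + (0.14)²] = M·0.03405.
So M = 0.1498 / 0.03405 = 4.3994 kg.

4.40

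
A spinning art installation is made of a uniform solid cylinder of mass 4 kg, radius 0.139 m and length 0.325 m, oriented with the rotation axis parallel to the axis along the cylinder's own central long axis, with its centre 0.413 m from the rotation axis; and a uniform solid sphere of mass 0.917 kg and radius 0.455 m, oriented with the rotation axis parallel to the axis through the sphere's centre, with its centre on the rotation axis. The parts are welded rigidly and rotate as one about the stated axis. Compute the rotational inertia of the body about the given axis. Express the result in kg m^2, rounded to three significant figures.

0.797

Solid cylinder: I_cm = (1/2)MR² = (1/2)(4)(0.139)² = 0.038642 kg m^2; centre at d = 0.413 m, so I = I_cm + Md² gives I = 0.038642 + (4)(0.413)² = 0.72092 kg m^2.
Solid sphere: I_cm = (2/5)MR² = (2/5)(0.917)(0.455)² = 0.075937 kg m^2; axis through the centre, so I = 0.075937 kg m^2.
Total I = 0.72092 + 0.075937 = 0.79685 kg m^2.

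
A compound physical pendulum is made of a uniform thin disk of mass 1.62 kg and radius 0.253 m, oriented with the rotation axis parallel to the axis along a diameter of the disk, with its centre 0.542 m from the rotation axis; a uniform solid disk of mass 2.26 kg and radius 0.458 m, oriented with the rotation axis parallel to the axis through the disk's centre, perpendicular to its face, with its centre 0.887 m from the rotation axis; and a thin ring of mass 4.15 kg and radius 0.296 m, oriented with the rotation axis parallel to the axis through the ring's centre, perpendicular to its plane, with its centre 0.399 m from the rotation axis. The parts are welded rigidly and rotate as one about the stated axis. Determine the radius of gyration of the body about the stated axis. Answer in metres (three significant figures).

Thin disk: I_cm = (1/4)MR² = (1/4)(1.62)(0.253)² = 0.025924 kg m²; centre at d = 0.542 m, so the parallel axis theorem gives I = 0.025924 + (1.62)(0.542)² = 0.50182 kg m².
Solid disk: I_cm = (1/2)MR² = (1/2)(2.26)(0.458)² = 0.23703 kg m²; centre at d = 0.887 m, so the parallel axis theorem gives I = 0.23703 + (2.26)(0.887)² = 2.0151 kg m².
Thin ring: I_cm = MR² = (4.15)(0.296)² = 0.36361 kg m²; centre at d = 0.399 m, so the parallel axis theorem gives I = 0.36361 + (4.15)(0.399)² = 1.0243 kg m².
Total I = 3.5412 kg m²; total mass M = 8.03 kg.
k = √(I/M) = √(3.5412/8.03) = 0.66408 m.

0.664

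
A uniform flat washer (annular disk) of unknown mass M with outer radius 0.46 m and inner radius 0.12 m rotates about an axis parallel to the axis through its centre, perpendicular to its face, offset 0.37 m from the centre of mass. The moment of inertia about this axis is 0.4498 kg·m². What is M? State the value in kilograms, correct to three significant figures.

1.80

I = I_cm + Md² = (1/2)M(R²+r²) + Md² = M·[0.5·[(0.46)² + (0.12)²] + (0.37)²] = M·0.2499.
So M = 0.4498 / 0.2499 = 1.7999 kg.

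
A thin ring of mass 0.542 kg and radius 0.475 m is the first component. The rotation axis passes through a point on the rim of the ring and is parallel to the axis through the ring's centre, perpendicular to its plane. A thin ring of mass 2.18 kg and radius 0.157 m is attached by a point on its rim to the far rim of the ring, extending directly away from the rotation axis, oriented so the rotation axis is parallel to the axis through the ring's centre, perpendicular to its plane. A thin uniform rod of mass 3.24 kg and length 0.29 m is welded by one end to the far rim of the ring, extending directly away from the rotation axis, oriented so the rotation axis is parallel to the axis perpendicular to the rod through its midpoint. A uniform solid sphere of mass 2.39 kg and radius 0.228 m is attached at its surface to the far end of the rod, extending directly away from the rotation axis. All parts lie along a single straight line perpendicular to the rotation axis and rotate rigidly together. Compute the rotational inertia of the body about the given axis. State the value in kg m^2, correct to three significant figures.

17.1

Thin ring: I_cm = MR² = (0.542)(0.475)² = 0.12229 kg m^2; centre at d = 0.475 m, so I = I_cm + Md² gives I = 0.12229 + (0.542)(0.475)² = 0.24458 kg m^2.
Thin ring: I_cm = MR² = (2.18)(0.157)² = 0.053735 kg m^2; centre at d = 0.475 + 0.475 + 0.157 = 1.107 m, so I = I_cm + Md² gives I = 0.053735 + (2.18)(1.107)² = 2.7252 kg m^2.
Thin rod: I_cm = (1/12)ML² = (1/12)(3.24)(0.29)² = 0.022707 kg m^2; centre at d = 0.475 + 0.475 + 0.157 + 0.157 + 0.145 = 1.409 m, so I = I_cm + Md² gives I = 0.022707 + (3.24)(1.409)² = 6.455 kg m^2.
Solid sphere: I_cm = (2/5)MR² = (2/5)(2.39)(0.228)² = 0.049697 kg m^2; centre at d = 0.475 + 0.475 + 0.157 + 0.157 + 0.145 + 0.145 + 0.228 = 1.782 m, so I = I_cm + Md² gives I = 0.049697 + (2.39)(1.782)² = 7.6392 kg m^2.
Total I = 0.24458 + 2.7252 + 6.455 + 7.6392 = 17.064 kg m^2.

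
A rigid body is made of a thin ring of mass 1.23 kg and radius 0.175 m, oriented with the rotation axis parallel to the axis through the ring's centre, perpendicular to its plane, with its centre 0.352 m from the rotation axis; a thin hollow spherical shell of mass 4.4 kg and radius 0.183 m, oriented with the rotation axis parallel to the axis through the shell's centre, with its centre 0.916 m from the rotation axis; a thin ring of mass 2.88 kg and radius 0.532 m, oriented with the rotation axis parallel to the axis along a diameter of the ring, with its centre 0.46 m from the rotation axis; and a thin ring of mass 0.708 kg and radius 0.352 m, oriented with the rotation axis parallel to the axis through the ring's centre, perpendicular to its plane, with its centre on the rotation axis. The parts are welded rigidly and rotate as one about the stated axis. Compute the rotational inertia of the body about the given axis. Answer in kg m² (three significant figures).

5.08

Thin ring: I_cm = MR² = (1.23)(0.175)² = 0.037669 kg m²; centre at d = 0.352 m, so I = I_cm + Md² gives I = 0.037669 + (1.23)(0.352)² = 0.19007 kg m².
Spherical shell: I_cm = (2/3)MR² = (2/3)(4.4)(0.183)² = 0.098234 kg m²; centre at d = 0.916 m, so I = I_cm + Md² gives I = 0.098234 + (4.4)(0.916)² = 3.7901 kg m².
Thin ring: I_cm = (1/2)MR² = (1/2)(2.88)(0.532)² = 0.40755 kg m²; centre at d = 0.46 m, so I = I_cm + Md² gives I = 0.40755 + (2.88)(0.46)² = 1.017 kg m².
Thin ring: I_cm = MR² = (0.708)(0.352)² = 0.087724 kg m²; axis through the centre, so I = 0.087724 kg m².
Total I = 0.19007 + 3.7901 + 1.017 + 0.087724 = 5.0848 kg m².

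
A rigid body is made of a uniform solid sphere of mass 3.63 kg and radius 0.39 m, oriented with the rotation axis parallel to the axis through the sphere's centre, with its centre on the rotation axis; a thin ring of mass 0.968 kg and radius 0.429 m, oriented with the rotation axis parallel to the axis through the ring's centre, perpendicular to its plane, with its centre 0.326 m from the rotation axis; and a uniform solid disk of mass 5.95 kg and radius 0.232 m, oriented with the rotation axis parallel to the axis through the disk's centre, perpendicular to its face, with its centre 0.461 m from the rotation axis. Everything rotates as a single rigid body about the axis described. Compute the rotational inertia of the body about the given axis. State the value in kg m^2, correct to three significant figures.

1.93

Solid sphere: I_cm = (2/5)MR² = (2/5)(3.63)(0.39)² = 0.22085 kg m^2; axis through the centre, so I = 0.22085 kg m^2.
Thin ring: I_cm = MR² = (0.968)(0.429)² = 0.17815 kg m^2; centre at d = 0.326 m, so I = I_cm + Md² gives I = 0.17815 + (0.968)(0.326)² = 0.28103 kg m^2.
Solid disk: I_cm = (1/2)MR² = (1/2)(5.95)(0.232)² = 0.16013 kg m^2; centre at d = 0.461 m, so I = I_cm + Md² gives I = 0.16013 + (5.95)(0.461)² = 1.4246 kg m^2.
Total I = 0.22085 + 0.28103 + 1.4246 = 1.9265 kg m^2.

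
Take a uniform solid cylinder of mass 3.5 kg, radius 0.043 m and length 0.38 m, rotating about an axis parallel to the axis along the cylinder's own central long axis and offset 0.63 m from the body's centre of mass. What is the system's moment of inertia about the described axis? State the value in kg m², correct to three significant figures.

I_cm = (1/2)MR² = (1/2)(3.5)(0.043)² = 0.0032357 kg m²; centre at d = 0.63 m, so the parallel axis theorem gives I = 0.0032357 + (3.5)(0.63)² = 1.3924 kg m².

1.39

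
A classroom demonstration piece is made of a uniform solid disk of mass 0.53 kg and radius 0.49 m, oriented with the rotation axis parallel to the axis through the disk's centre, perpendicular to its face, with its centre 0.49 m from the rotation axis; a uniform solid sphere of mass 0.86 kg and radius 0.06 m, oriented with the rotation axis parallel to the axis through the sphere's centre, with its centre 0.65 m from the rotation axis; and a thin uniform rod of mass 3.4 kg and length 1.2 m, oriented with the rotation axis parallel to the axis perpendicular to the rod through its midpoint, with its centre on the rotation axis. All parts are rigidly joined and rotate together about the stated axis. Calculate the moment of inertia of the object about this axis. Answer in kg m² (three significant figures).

Solid disk: I_cm = (1/2)MR² = (1/2)(0.53)(0.49)² = 0.063627 kg m²; centre at d = 0.49 m, so the parallel axis theorem gives I = 0.063627 + (0.53)(0.49)² = 0.19088 kg m².
Solid sphere: I_cm = (2/5)MR² = (2/5)(0.86)(0.06)² = 0.0012384 kg m²; centre at d = 0.65 m, so the parallel axis theorem gives I = 0.0012384 + (0.86)(0.65)² = 0.36459 kg m².
Thin rod: I_cm = (1/12)ML² = (1/12)(3.4)(1.2)² = 0.408 kg m²; axis through the centre, so I = 0.408 kg m².
Total I = 0.19088 + 0.36459 + 0.408 = 0.96347 kg m².

0.963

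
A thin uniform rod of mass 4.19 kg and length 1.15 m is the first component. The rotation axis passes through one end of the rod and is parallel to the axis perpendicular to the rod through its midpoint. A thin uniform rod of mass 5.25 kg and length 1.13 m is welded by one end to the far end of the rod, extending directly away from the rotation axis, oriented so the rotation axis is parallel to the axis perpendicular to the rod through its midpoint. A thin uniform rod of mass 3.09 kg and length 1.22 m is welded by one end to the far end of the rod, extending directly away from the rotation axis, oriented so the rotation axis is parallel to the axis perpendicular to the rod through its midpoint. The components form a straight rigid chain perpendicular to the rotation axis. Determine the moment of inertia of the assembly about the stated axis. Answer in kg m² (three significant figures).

Thin rod: I_cm = (1/12)ML² = (1/12)(4.19)(1.15)² = 0.46177 kg m²; centre at d = 0.575 m, so I = I_cm + Md² gives I = 0.46177 + (4.19)(0.575)² = 1.8471 kg m².
Thin rod: I_cm = (1/12)ML² = (1/12)(5.25)(1.13)² = 0.55864 kg m²; centre at d = 0.575 + 0.575 + 0.565 = 1.715 m, so I = I_cm + Md² gives I = 0.55864 + (5.25)(1.715)² = 16 kg m².
Thin rod: I_cm = (1/12)ML² = (1/12)(3.09)(1.22)² = 0.38326 kg m²; centre at d = 0.575 + 0.575 + 0.565 + 0.565 + 0.61 = 2.89 m, so I = I_cm + Md² gives I = 0.38326 + (3.09)(2.89)² = 26.191 kg m².
Total I = 1.8471 + 16 + 26.191 = 44.038 kg m².

44.0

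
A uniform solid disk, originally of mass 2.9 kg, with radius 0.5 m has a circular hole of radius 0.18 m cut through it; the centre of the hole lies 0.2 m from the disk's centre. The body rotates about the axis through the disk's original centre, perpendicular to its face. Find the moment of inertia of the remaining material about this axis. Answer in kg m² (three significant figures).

0.341

Unpierced body about its centre: I₀ = (1/2)MR² = (1/2)(2.9)(0.5)² = 0.3625 kg m².
The removed disk has mass m = M·(r/R)² = (2.9)(0.18/0.5)² = 0.37584 kg (same uniform areal density).
Its moment of inertia about the rotation axis (parallel-axis theorem): I_hole = (1/2)mr² + md² = (1/2)(0.37584)(0.18)² + (0.37584)(0.2)² = 0.021122 kg m².
Treating the hole as negative mass, I = I₀ − I_hole = 0.3625 − 0.021122 = 0.34138 kg m².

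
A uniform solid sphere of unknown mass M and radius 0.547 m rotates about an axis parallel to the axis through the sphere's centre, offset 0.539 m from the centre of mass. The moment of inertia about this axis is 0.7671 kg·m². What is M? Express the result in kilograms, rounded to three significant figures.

I = I_cm + Md² = (2/5)MR² + Md² = M·[0.4·(0.547)² + (0.539)²] = M·0.4102.
So M = 0.7671 / 0.4102 = 1.87 kg.

1.87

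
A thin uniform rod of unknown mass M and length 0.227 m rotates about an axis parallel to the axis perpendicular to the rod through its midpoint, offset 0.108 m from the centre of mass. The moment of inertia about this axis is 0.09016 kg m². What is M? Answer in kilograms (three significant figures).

5.65

I = I_cm + Md² = (1/12)ML² + Md² = M·[0.0833333·(0.227)² + (0.108)²] = M·0.015958.
So M = 0.09016 / 0.015958 = 5.6498 kg.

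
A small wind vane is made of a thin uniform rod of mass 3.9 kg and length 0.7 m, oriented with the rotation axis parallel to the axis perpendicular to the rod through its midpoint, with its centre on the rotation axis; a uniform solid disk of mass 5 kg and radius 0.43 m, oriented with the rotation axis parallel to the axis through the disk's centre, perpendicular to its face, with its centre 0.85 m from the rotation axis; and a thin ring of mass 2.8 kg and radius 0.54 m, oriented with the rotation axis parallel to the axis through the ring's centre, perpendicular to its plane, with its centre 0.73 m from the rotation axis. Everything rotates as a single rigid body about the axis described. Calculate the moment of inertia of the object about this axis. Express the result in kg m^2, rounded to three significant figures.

Thin rod: I_cm = (1/12)ML² = (1/12)(3.9)(0.7)² = 0.15925 kg m^2; axis through the centre, so I = 0.15925 kg m^2.
Solid disk: I_cm = (1/2)MR² = (1/2)(5)(0.43)² = 0.46225 kg m^2; centre at d = 0.85 m, so I = I_cm + Md² gives I = 0.46225 + (5)(0.85)² = 4.0747 kg m^2.
Thin ring: I_cm = MR² = (2.8)(0.54)² = 0.81648 kg m^2; centre at d = 0.73 m, so I = I_cm + Md² gives I = 0.81648 + (2.8)(0.73)² = 2.3086 kg m^2.
Total I = 0.15925 + 4.0747 + 2.3086 = 6.5426 kg m^2.

6.54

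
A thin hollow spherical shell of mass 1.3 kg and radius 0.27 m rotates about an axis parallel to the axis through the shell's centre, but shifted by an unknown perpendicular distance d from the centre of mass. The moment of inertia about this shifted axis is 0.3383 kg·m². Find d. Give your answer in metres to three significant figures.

0.460

About the centre-of-mass axis, I_cm = (2/3)MR² = (2/3)(1.3)(0.27)² = 0.06318 kg·m².
Parallel axis theorem: I = I_cm + Md², so Md² = 0.3383 − 0.06318 = 0.27512 kg·m².
d = √(0.27512 / 1.3) = 0.46003 m.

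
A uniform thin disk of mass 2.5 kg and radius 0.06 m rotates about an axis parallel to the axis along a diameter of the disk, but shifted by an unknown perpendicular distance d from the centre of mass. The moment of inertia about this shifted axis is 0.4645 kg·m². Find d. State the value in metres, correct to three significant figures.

0.430

About the centre-of-mass axis, I_cm = (1/4)MR² = (1/4)(2.5)(0.06)² = 0.00225 kg·m².
Parallel axis theorem: I = I_cm + Md², so Md² = 0.4645 − 0.00225 = 0.46225 kg·m².
d = √(0.46225 / 2.5) = 0.43 m.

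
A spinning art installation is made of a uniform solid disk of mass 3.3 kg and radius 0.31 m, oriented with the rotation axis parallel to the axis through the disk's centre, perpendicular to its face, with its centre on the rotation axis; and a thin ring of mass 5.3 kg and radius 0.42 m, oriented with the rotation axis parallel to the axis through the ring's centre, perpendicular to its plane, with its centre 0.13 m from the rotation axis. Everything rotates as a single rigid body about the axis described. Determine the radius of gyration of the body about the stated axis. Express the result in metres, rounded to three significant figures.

Solid disk: I_cm = (1/2)MR² = (1/2)(3.3)(0.31)² = 0.15857 kg m^2; axis through the centre, so I = 0.15857 kg m^2.
Thin ring: I_cm = MR² = (5.3)(0.42)² = 0.93492 kg m^2; centre at d = 0.13 m, so I = I_cm + Md² gives I = 0.93492 + (5.3)(0.13)² = 1.0245 kg m^2.
Total I = 1.1831 kg m^2; total mass M = 8.6 kg.
k = √(I/M) = √(1.1831/8.6) = 0.3709 m.

0.371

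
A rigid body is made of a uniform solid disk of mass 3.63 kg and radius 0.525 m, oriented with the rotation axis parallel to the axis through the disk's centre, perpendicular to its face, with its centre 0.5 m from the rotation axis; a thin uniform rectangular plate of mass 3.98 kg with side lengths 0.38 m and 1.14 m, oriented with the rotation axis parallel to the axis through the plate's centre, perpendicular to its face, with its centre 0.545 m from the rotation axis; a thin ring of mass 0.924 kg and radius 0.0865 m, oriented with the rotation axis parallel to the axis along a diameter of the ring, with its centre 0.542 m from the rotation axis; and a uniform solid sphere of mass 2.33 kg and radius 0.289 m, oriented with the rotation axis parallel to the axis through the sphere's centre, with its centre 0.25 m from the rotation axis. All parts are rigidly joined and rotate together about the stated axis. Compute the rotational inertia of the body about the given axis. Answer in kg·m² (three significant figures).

Solid disk: I_cm = (1/2)MR² = (1/2)(3.63)(0.525)² = 0.50026 kg·m²; centre at d = 0.5 m, so I = I_cm + Md² gives I = 0.50026 + (3.63)(0.5)² = 1.4078 kg·m².
Rectangular plate: I_cm = (1/12)M(a²+b²) = (1/12)(3.98)[(0.38)² + (1.14)²] = 0.47893 kg·m²; centre at d = 0.545 m, so I = I_cm + Md² gives I = 0.47893 + (3.98)(0.545)² = 1.6611 kg·m².
Thin ring: I_cm = (1/2)MR² = (1/2)(0.924)(0.0865)² = 0.0034568 kg·m²; centre at d = 0.542 m, so I = I_cm + Md² gives I = 0.0034568 + (0.924)(0.542)² = 0.27489 kg·m².
Solid sphere: I_cm = (2/5)MR² = (2/5)(2.33)(0.289)² = 0.077842 kg·m²; centre at d = 0.25 m, so I = I_cm + Md² gives I = 0.077842 + (2.33)(0.25)² = 0.22347 kg·m².
Total I = 1.4078 + 1.6611 + 0.27489 + 0.22347 = 3.5672 kg·m².

3.57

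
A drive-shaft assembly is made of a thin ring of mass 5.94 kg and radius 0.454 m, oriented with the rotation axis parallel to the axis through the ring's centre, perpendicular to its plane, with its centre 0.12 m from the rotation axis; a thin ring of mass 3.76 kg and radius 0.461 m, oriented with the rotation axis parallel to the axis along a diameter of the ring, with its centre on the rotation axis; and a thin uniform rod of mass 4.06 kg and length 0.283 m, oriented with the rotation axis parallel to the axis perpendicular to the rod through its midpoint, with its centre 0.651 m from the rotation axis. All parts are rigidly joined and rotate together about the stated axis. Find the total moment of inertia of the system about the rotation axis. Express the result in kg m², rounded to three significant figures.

3.46

Thin ring: I_cm = MR² = (5.94)(0.454)² = 1.2243 kg m²; centre at d = 0.12 m, so the parallel axis theorem gives I = 1.2243 + (5.94)(0.12)² = 1.3099 kg m².
Thin ring: I_cm = (1/2)MR² = (1/2)(3.76)(0.461)² = 0.39954 kg m²; axis through the centre, so I = 0.39954 kg m².
Thin rod: I_cm = (1/12)ML² = (1/12)(4.06)(0.283)² = 0.027097 kg m²; centre at d = 0.651 m, so the parallel axis theorem gives I = 0.027097 + (4.06)(0.651)² = 1.7477 kg m².
Total I = 1.3099 + 0.39954 + 1.7477 = 3.4571 kg m².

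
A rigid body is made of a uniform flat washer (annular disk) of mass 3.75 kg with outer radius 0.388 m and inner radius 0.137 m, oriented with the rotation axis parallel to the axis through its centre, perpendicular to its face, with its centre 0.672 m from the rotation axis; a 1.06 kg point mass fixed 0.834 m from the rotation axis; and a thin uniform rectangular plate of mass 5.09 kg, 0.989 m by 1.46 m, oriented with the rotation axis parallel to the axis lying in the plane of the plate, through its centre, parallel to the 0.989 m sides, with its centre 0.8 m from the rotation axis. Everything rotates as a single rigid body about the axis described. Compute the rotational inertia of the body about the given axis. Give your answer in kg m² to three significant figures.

6.91

Annular disk: I_cm = (1/2)M(R²+r²) = (1/2)(3.75)[(0.388)² + (0.137)²] = 0.31746 kg m²; centre at d = 0.672 m, so the parallel axis theorem gives I = 0.31746 + (3.75)(0.672)² = 2.0109 kg m².
Point mass: I_cm = 0; centre at d = 0.834 m, so the parallel axis theorem gives I = 0 + (1.06)(0.834)² = 0.73729 kg m².
Rectangular plate: I_cm = (1/12)Mb² = (1/12)(5.09)(1.46)² = 0.90415 kg m²; centre at d = 0.8 m, so the parallel axis theorem gives I = 0.90415 + (5.09)(0.8)² = 4.1618 kg m².
Total I = 2.0109 + 0.73729 + 4.1618 = 6.9099 kg m².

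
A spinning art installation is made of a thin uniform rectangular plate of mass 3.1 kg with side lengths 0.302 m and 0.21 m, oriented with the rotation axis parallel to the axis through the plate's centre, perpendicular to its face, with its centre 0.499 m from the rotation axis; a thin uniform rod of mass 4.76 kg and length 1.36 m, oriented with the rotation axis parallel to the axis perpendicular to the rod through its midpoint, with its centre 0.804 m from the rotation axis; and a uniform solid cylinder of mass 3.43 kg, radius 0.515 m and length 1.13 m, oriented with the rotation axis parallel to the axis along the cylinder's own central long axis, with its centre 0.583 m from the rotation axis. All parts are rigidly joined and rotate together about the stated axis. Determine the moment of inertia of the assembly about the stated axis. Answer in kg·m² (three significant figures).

6.24

Rectangular plate: I_cm = (1/12)M(a²+b²) = (1/12)(3.1)[(0.302)² + (0.21)²] = 0.034954 kg·m²; centre at d = 0.499 m, so I = I_cm + Md² gives I = 0.034954 + (3.1)(0.499)² = 0.80686 kg·m².
Thin rod: I_cm = (1/12)ML² = (1/12)(4.76)(1.36)² = 0.73367 kg·m²; centre at d = 0.804 m, so I = I_cm + Md² gives I = 0.73367 + (4.76)(0.804)² = 3.8106 kg·m².
Solid cylinder: I_cm = (1/2)MR² = (1/2)(3.43)(0.515)² = 0.45486 kg·m²; centre at d = 0.583 m, so I = I_cm + Md² gives I = 0.45486 + (3.43)(0.583)² = 1.6207 kg·m².
Total I = 0.80686 + 3.8106 + 1.6207 = 6.2382 kg·m².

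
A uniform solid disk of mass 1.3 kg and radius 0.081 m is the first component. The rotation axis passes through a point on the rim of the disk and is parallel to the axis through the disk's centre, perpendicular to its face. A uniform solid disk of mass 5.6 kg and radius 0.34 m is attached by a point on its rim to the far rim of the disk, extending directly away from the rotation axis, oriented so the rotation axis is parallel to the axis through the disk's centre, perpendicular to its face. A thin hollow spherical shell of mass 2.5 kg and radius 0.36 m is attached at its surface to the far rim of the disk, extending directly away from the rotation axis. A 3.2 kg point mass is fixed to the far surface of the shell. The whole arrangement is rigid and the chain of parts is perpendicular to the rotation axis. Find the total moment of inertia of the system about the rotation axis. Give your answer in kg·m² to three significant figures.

Solid disk: I_cm = (1/2)MR² = (1/2)(1.3)(0.081)² = 0.0042647 kg·m²; centre at d = 0.081 m, so I = I_cm + Md² gives I = 0.0042647 + (1.3)(0.081)² = 0.012794 kg·m².
Solid disk: I_cm = (1/2)MR² = (1/2)(5.6)(0.34)² = 0.32368 kg·m²; centre at d = 0.081 + 0.081 + 0.34 = 0.502 m, so I = I_cm + Md² gives I = 0.32368 + (5.6)(0.502)² = 1.7349 kg·m².
Spherical shell: I_cm = (2/3)MR² = (2/3)(2.5)(0.36)² = 0.216 kg·m²; centre at d = 0.081 + 0.081 + 0.34 + 0.34 + 0.36 = 1.202 m, so I = I_cm + Md² gives I = 0.216 + (2.5)(1.202)² = 3.828 kg·m².
Point mass: I_cm = 0; centre at d = 0.081 + 0.081 + 0.34 + 0.34 + 0.36 + 0.36 = 1.562 m, so I = I_cm + Md² gives I = 0 + (3.2)(1.562)² = 7.8075 kg·m².
Total I = 0.012794 + 1.7349 + 3.828 + 7.8075 = 13.383 kg·m².

13.4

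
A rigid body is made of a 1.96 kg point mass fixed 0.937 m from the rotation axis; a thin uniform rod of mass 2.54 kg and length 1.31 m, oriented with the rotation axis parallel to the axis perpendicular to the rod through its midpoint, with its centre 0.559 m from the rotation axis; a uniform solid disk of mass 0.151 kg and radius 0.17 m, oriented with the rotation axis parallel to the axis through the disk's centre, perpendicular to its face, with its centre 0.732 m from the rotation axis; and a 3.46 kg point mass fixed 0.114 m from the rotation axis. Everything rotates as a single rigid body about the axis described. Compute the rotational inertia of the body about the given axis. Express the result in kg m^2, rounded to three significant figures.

3.01

Point mass: I_cm = 0; centre at d = 0.937 m, so I = I_cm + Md² gives I = 0 + (1.96)(0.937)² = 1.7208 kg m^2.
Thin rod: I_cm = (1/12)ML² = (1/12)(2.54)(1.31)² = 0.36324 kg m^2; centre at d = 0.559 m, so I = I_cm + Md² gives I = 0.36324 + (2.54)(0.559)² = 1.1569 kg m^2.
Solid disk: I_cm = (1/2)MR² = (1/2)(0.151)(0.17)² = 0.002182 kg m^2; centre at d = 0.732 m, so I = I_cm + Md² gives I = 0.002182 + (0.151)(0.732)² = 0.083091 kg m^2.
Point mass: I_cm = 0; centre at d = 0.114 m, so I = I_cm + Md² gives I = 0 + (3.46)(0.114)² = 0.044966 kg m^2.
Total I = 1.7208 + 1.1569 + 0.083091 + 0.044966 = 3.0058 kg m^2.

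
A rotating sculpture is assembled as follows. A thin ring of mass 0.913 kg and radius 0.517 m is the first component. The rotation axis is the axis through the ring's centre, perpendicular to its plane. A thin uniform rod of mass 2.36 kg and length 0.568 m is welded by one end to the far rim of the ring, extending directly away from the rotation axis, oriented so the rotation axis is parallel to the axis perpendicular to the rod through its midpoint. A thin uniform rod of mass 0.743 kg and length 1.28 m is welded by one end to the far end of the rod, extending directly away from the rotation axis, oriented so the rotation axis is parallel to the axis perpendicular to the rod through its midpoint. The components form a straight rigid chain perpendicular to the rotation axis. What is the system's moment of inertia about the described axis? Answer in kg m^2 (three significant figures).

4.13

Thin ring: I_cm = MR² = (0.913)(0.517)² = 0.24403 kg m^2; axis through the centre, so I = 0.24403 kg m^2.
Thin rod: I_cm = (1/12)ML² = (1/12)(2.36)(0.568)² = 0.063449 kg m^2; centre at d = 0.517 + 0.284 = 0.801 m, so I = I_cm + Md² gives I = 0.063449 + (2.36)(0.801)² = 1.5776 kg m^2.
Thin rod: I_cm = (1/12)ML² = (1/12)(0.743)(1.28)² = 0.10144 kg m^2; centre at d = 0.517 + 0.284 + 0.284 + 0.64 = 1.725 m, so I = I_cm + Md² gives I = 0.10144 + (0.743)(1.725)² = 2.3123 kg m^2.
Total I = 0.24403 + 1.5776 + 2.3123 = 4.134 kg m^2.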